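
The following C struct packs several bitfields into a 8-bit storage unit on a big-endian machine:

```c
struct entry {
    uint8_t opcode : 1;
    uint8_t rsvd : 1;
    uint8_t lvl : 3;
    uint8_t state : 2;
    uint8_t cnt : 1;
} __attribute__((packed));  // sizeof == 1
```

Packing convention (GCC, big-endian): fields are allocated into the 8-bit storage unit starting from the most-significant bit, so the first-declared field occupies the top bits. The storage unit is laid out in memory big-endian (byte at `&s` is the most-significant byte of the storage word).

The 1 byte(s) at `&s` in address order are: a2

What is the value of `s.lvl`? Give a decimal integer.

[0]=0xa2 (big-endian) → word 0xa2
opcode:1 @ bit 7 → (0xa2>>7)&0x1 = 0x1
rsvd:1 @ bit 6 → (0xa2>>6)&0x1 = 0x0
lvl:3 @ bit 3 → (0xa2>>3)&0x7 = 0x4  ←
state:2 @ bit 1 → (0xa2>>1)&0x3 = 0x1
cnt:1 @ bit 0 → (0xa2>>0)&0x1 = 0x0

4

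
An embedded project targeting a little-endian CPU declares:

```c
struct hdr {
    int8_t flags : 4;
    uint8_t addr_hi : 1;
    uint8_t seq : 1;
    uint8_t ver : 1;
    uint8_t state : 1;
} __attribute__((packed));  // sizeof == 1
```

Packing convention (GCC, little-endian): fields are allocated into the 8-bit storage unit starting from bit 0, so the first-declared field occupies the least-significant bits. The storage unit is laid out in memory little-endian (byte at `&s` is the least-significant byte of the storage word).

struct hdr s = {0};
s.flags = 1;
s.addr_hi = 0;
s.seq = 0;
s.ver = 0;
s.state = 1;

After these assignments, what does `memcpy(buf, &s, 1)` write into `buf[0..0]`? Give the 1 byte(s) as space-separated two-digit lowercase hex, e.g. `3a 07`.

81

flags (4b) val=1 bits=0x1 at bit 0: 0x01
addr_hi (1b) val=0 bits=0x0 at bit 4: 0x01
seq (1b) val=0 bits=0x0 at bit 5: 0x01
ver (1b) val=0 bits=0x0 at bit 6: 0x01
state (1b) val=1 bits=0x1 at bit 7: 0x81
word = 0x81 → little-endian bytes:
  [0]=0x81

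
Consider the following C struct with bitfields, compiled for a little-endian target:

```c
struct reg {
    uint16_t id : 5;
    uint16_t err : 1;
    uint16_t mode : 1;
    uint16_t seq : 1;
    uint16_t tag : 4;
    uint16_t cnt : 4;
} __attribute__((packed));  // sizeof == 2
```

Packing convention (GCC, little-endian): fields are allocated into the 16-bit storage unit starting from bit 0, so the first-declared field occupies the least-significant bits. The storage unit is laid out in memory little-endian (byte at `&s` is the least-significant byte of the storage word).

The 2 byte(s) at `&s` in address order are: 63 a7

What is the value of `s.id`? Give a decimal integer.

[0]=0x63 [1]=0xa7 (little-endian) → word 0xa763
id:5 @ bit 0 → (0xa763>>0)&0x1f = 0x3  ←
err:1 @ bit 5 → (0xa763>>5)&0x1 = 0x1
mode:1 @ bit 6 → (0xa763>>6)&0x1 = 0x1
seq:1 @ bit 7 → (0xa763>>7)&0x1 = 0x0
tag:4 @ bit 8 → (0xa763>>8)&0xf = 0x7
cnt:4 @ bit 12 → (0xa763>>12)&0xf = 0xa

3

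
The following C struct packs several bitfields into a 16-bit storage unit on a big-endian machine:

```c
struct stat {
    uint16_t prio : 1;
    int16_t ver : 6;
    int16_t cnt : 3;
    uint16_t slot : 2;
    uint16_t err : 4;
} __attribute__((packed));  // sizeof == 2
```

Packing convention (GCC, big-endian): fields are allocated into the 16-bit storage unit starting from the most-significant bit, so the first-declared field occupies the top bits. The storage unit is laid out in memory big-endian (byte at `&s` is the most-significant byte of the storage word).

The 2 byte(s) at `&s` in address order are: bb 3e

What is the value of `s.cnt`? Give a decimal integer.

[0]=0xbb [1]=0x3e (big-endian) → word 0xbb3e
prio [15+:1] = (word>>15) & 0x1 = 1
ver [9+:6] = (word>>9) & 0x3f = 29
cnt [6+:3] = (word>>6) & 0x7 = 4  ←
slot [4+:2] = (word>>4) & 0x3 = 3
err [0+:4] = (word>>0) & 0xf = 14
cnt signed 3b, MSB=1: 4 - 8 = -4

-4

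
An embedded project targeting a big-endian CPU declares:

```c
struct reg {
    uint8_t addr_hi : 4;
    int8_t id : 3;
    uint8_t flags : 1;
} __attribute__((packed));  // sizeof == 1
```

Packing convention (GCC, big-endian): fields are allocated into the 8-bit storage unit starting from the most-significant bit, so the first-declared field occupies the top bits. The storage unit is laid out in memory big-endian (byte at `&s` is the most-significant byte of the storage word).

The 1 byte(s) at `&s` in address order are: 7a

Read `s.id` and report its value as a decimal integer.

[0]=0x7a (big-endian) → word 0x7a
addr_hi [4+:4] = (word>>4) & 0xf = 7
id [1+:3] = (word>>1) & 0x7 = 5  ←
flags [0+:1] = (word>>0) & 0x1 = 0
id signed 3b, MSB=1: 5 - 8 = -3

-3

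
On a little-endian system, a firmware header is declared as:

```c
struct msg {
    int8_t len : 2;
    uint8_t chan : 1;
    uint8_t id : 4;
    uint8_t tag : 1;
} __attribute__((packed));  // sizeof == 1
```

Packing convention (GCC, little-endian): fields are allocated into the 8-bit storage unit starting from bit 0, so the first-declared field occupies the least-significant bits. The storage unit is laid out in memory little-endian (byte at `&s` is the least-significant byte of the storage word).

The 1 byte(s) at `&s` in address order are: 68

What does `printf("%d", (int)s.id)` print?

[0]=0x68 (little-endian) → word 0x68
len:2 @ bit 0 → (0x68>>0)&0x3 = 0x0
chan:1 @ bit 2 → (0x68>>2)&0x1 = 0x0
id:4 @ bit 3 → (0x68>>3)&0xf = 0xd  ←
tag:1 @ bit 7 → (0x68>>7)&0x1 = 0x0

13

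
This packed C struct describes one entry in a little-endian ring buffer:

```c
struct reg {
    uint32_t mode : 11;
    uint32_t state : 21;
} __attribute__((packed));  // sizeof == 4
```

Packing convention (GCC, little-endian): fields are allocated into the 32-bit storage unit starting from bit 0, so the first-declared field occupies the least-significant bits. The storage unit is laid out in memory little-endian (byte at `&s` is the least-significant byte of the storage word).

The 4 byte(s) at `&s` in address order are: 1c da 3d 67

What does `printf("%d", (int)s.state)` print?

845755

[0]=0x1c [1]=0xda [2]=0x3d [3]=0x67 (little-endian) → word 0x673dda1c
mode [0+:11] = (word>>0) & 0x7ff = 540
state [11+:21] = (word>>11) & 0x1fffff = 845755  ←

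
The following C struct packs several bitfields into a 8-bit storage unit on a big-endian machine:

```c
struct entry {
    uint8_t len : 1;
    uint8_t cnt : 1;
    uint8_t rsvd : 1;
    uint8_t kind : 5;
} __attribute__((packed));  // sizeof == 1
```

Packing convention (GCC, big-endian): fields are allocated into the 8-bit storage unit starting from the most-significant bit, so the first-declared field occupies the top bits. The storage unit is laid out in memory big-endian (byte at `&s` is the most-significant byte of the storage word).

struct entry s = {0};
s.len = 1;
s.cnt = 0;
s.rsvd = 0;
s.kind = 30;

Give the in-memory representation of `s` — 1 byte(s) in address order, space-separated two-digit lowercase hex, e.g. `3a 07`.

len:1 = 1 → 0x1 << 7 → word 0x80
cnt:1 = 0 → 0x0 << 6 → word 0x80
rsvd:1 = 0 → 0x0 << 5 → word 0x80
kind:5 = 30 → 0x1e << 0 → word 0x9e
word = 0x9e → big-endian bytes:
  [0]=0x9e

9e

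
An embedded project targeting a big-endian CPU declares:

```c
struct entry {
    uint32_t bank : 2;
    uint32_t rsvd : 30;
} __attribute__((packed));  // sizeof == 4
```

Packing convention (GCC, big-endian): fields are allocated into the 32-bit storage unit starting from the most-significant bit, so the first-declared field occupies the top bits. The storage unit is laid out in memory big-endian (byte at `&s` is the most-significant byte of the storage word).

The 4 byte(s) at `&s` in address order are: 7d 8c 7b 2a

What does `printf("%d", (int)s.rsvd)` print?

1032616746

[0]=0x7d [1]=0x8c [2]=0x7b [3]=0x2a (big-endian) → word 0x7d8c7b2a
bank:2 @ bit 30 → (0x7d8c7b2a>>30)&0x3 = 0x1
rsvd:30 @ bit 0 → (0x7d8c7b2a>>0)&0x3fffffff = 0x3d8c7b2a  ←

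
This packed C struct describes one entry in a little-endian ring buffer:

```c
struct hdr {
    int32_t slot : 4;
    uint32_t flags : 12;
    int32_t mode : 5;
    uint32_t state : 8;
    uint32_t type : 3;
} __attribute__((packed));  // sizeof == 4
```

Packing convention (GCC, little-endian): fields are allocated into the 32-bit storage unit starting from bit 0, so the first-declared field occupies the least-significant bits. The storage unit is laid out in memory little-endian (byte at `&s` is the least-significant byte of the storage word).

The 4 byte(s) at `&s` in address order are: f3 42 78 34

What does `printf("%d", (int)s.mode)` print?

[0]=0xf3 [1]=0x42 [2]=0x78 [3]=0x34 (little-endian) → word 0x347842f3
slot:4 @ bit 0 → (0x347842f3>>0)&0xf = 0x3
flags:12 @ bit 4 → (0x347842f3>>4)&0xfff = 0x42f
mode:5 @ bit 16 → (0x347842f3>>16)&0x1f = 0x18  ←
state:8 @ bit 21 → (0x347842f3>>21)&0xff = 0xa3
type:3 @ bit 29 → (0x347842f3>>29)&0x7 = 0x1
mode signed 5b, MSB=1: 24 - 32 = -8

-8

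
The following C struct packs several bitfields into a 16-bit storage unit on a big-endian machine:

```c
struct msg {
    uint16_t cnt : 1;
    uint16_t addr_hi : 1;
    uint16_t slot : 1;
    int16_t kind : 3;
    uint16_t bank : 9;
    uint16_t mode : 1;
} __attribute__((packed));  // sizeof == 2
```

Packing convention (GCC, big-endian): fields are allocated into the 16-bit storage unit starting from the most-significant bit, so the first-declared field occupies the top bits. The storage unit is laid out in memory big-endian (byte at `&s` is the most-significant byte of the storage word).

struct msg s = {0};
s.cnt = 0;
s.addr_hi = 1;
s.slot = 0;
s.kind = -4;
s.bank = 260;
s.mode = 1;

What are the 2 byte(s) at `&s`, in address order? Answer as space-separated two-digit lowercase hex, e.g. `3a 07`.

52 09

cnt (1b) val=0 bits=0x0 at bit 15: 0x0000
addr_hi (1b) val=1 bits=0x1 at bit 14: 0x4000
slot (1b) val=0 bits=0x0 at bit 13: 0x4000
kind (3b) val=-4 bits=0x4 at bit 10: 0x5000
bank (9b) val=260 bits=0x104 at bit 1: 0x5208
mode (1b) val=1 bits=0x1 at bit 0: 0x5209
word = 0x5209 → big-endian bytes:
  [0]=0x52  [1]=0x09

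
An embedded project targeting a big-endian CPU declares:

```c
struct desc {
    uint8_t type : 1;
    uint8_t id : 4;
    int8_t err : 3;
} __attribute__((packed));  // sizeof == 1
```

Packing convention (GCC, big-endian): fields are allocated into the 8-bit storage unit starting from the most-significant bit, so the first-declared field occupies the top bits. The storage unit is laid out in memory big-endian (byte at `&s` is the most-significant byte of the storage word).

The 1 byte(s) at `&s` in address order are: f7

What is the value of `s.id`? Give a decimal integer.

14

[0]=0xf7 (big-endian) → word 0xf7
type:1 @ bit 7 → (0xf7>>7)&0x1 = 0x1
id:4 @ bit 3 → (0xf7>>3)&0xf = 0xe  ←
err:3 @ bit 0 → (0xf7>>0)&0x7 = 0x7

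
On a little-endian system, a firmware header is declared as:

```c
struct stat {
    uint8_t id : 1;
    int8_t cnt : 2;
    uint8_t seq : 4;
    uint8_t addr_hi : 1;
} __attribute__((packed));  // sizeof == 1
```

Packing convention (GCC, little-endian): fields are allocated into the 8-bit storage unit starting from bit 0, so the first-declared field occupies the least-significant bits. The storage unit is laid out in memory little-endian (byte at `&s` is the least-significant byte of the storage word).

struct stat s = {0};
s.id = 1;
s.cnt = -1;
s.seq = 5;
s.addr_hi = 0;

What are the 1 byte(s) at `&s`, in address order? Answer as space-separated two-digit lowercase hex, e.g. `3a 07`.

2f

id (1b) val=1 bits=0x1 at bit 0: 0x01
cnt (2b) val=-1 bits=0x3 at bit 1: 0x07
seq (4b) val=5 bits=0x5 at bit 3: 0x2f
addr_hi (1b) val=0 bits=0x0 at bit 7: 0x2f
word = 0x2f → little-endian bytes:
  [0]=0x2f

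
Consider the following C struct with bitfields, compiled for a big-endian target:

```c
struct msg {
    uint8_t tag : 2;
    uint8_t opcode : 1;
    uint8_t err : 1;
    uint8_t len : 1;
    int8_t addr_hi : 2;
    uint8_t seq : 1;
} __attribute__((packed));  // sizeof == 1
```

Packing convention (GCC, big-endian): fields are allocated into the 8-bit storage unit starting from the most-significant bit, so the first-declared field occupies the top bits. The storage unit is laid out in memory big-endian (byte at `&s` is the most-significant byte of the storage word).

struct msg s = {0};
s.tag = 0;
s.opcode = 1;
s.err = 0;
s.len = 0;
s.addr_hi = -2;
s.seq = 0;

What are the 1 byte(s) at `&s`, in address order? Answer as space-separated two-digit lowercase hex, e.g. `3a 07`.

[6+:2] tag=0 & 0x3 = 0x0; word=0x00
[5+:1] opcode=1 & 0x1 = 0x1; word=0x20
[4+:1] err=0 & 0x1 = 0x0; word=0x20
[3+:1] len=0 & 0x1 = 0x0; word=0x20
[1+:2] addr_hi=-2 & 0x3 = 0x2; word=0x24
[0+:1] seq=0 & 0x1 = 0x0; word=0x24
word = 0x24 → big-endian bytes:
  [0]=0x24

24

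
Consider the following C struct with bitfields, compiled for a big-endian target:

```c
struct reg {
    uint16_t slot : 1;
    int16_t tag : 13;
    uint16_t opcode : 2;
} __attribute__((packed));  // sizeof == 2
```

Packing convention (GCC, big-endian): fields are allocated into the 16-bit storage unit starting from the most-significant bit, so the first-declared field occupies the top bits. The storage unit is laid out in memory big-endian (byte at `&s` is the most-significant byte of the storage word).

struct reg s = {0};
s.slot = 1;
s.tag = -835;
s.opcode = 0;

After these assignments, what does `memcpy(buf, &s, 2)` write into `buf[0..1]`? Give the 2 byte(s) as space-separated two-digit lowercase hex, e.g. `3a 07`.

[15+:1] slot=1 & 0x1 = 0x1; word=0x8000
[2+:13] tag=-835 & 0x1fff = 0x1cbd; word=0xf2f4
[0+:2] opcode=0 & 0x3 = 0x0; word=0xf2f4
word = 0xf2f4 → big-endian bytes:
  [0]=0xf2  [1]=0xf4

f2 f4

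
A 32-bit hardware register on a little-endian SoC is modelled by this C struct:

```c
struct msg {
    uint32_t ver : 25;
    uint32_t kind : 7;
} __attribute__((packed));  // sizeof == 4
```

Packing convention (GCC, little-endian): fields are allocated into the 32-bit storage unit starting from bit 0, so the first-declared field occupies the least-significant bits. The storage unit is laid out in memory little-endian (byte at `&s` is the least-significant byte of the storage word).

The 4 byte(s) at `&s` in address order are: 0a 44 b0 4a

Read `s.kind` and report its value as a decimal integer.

37

[0]=0x0a [1]=0x44 [2]=0xb0 [3]=0x4a (little-endian) → word 0x4ab0440a
ver:25 @ bit 0 → (0x4ab0440a>>0)&0x1ffffff = 0xb0440a
kind:7 @ bit 25 → (0x4ab0440a>>25)&0x7f = 0x25  ←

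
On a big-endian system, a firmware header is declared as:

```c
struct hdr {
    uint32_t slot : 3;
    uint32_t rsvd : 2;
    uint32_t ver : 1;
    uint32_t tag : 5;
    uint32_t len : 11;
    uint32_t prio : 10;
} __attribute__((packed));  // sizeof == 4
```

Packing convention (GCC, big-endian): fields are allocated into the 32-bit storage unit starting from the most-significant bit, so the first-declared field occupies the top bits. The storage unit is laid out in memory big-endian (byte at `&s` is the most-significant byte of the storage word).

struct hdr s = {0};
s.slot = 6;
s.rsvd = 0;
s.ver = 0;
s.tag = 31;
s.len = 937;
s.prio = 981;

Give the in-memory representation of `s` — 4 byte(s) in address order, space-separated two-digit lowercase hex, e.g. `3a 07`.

slot:3 = 6 → 0x6 << 29 → word 0xc0000000
rsvd:2 = 0 → 0x0 << 27 → word 0xc0000000
ver:1 = 0 → 0x0 << 26 → word 0xc0000000
tag:5 = 31 → 0x1f << 21 → word 0xc3e00000
len:11 = 937 → 0x3a9 << 10 → word 0xc3eea400
prio:10 = 981 → 0x3d5 << 0 → word 0xc3eea7d5
word = 0xc3eea7d5 → big-endian bytes:
  [0]=0xc3  [1]=0xee  [2]=0xa7  [3]=0xd5

c3 ee a7 d5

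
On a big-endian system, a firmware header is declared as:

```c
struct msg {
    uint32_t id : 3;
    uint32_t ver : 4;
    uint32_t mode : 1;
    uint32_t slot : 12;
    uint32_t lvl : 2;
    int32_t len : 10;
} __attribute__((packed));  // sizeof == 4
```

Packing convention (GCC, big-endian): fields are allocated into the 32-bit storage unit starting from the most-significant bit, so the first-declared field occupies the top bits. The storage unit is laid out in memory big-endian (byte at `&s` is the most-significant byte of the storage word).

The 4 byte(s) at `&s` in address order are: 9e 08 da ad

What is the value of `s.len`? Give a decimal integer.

[0]=0x9e [1]=0x08 [2]=0xda [3]=0xad (big-endian) → word 0x9e08daad
id [29+:3] = (word>>29) & 0x7 = 4
ver [25+:4] = (word>>25) & 0xf = 15
mode [24+:1] = (word>>24) & 0x1 = 0
slot [12+:12] = (word>>12) & 0xfff = 141
lvl [10+:2] = (word>>10) & 0x3 = 2
len [0+:10] = (word>>0) & 0x3ff = 685  ←
len signed 10b, MSB=1: 685 - 1024 = -339

-339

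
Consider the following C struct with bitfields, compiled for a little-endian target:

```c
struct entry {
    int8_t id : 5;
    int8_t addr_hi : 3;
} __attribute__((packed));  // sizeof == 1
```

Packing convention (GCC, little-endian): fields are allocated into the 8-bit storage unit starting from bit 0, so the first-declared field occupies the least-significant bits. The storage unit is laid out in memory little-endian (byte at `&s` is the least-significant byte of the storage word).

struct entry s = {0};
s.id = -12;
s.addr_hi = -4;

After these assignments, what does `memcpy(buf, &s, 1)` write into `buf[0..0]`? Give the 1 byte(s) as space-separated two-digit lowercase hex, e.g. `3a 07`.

[0+:5] id=-12 & 0x1f = 0x14; word=0x14
[5+:3] addr_hi=-4 & 0x7 = 0x4; word=0x94
word = 0x94 → little-endian bytes:
  [0]=0x94

94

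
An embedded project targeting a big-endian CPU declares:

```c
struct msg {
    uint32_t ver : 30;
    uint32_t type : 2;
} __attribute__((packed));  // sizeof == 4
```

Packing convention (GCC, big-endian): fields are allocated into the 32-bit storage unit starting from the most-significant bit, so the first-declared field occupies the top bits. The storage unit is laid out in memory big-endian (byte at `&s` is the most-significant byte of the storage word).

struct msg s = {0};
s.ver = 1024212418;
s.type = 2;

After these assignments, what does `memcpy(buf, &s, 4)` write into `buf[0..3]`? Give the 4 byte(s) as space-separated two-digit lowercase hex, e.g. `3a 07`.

f4 30 f7 0a

ver (30b) val=1024212418 bits=0x3d0c3dc2 at bit 2: 0xf430f708
type (2b) val=2 bits=0x2 at bit 0: 0xf430f70a
word = 0xf430f70a → big-endian bytes:
  [0]=0xf4  [1]=0x30  [2]=0xf7  [3]=0x0a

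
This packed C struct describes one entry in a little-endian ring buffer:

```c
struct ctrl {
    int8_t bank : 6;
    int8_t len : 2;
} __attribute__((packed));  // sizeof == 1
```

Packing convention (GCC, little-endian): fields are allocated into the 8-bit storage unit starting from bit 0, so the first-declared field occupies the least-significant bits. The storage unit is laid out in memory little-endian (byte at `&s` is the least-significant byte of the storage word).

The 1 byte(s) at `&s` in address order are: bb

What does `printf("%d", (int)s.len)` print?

-2

[0]=0xbb (little-endian) → word 0xbb
bank [0+:6] = (word>>0) & 0x3f = 59
len [6+:2] = (word>>6) & 0x3 = 2  ←
len signed 2b, MSB=1: 2 - 4 = -2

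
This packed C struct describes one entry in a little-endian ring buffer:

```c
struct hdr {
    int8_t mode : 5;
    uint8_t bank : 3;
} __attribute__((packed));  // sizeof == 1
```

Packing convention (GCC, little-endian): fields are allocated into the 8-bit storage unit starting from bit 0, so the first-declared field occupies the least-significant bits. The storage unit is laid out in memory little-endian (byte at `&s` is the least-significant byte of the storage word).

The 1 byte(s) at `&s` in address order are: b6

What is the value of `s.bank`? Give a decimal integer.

[0]=0xb6 (little-endian) → word 0xb6
mode:5 @ bit 0 → (0xb6>>0)&0x1f = 0x16
bank:3 @ bit 5 → (0xb6>>5)&0x7 = 0x5  ←

5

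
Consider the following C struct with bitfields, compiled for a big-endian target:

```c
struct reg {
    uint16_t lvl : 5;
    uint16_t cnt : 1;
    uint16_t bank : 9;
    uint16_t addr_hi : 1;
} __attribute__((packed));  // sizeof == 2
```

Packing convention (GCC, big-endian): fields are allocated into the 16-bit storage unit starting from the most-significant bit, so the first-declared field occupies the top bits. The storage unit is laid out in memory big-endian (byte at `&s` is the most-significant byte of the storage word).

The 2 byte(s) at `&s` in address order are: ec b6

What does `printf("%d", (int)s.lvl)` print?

[0]=0xec [1]=0xb6 (big-endian) → word 0xecb6
lvl [11+:5] = (word>>11) & 0x1f = 29  ←
cnt [10+:1] = (word>>10) & 0x1 = 1
bank [1+:9] = (word>>1) & 0x1ff = 91
addr_hi [0+:1] = (word>>0) & 0x1 = 0

29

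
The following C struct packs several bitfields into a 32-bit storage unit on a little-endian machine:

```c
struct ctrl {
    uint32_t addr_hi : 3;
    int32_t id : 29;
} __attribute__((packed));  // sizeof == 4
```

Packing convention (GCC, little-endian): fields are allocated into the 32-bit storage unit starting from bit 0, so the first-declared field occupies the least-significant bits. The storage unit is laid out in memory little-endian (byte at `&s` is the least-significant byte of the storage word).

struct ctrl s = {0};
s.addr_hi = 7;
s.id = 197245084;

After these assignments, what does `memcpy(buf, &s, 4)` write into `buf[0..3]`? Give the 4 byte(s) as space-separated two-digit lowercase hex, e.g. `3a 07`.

e7 c4 0d 5e

[0+:3] addr_hi=7 & 0x7 = 0x7; word=0x00000007
[3+:29] id=197245084 & 0x1fffffff = 0xbc1b89c; word=0x5e0dc4e7
word = 0x5e0dc4e7 → little-endian bytes:
  [0]=0xe7  [1]=0xc4  [2]=0x0d  [3]=0x5e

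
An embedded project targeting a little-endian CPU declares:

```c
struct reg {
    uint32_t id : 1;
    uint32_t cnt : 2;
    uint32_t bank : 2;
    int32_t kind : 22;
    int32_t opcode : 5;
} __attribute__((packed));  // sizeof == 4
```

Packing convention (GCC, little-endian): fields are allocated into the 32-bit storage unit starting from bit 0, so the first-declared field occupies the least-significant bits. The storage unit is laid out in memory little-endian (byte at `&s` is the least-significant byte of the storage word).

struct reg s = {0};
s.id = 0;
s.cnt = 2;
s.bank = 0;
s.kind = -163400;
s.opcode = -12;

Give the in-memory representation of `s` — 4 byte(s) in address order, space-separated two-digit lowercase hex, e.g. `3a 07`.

id (1b) val=0 bits=0x0 at bit 0: 0x00000000
cnt (2b) val=2 bits=0x2 at bit 1: 0x00000004
bank (2b) val=0 bits=0x0 at bit 3: 0x00000004
kind (22b) val=-163400 bits=0x3d81b8 at bit 5: 0x07b03704
opcode (5b) val=-12 bits=0x14 at bit 27: 0xa7b03704
word = 0xa7b03704 → little-endian bytes:
  [0]=0x04  [1]=0x37  [2]=0xb0  [3]=0xa7

04 37 b0 a7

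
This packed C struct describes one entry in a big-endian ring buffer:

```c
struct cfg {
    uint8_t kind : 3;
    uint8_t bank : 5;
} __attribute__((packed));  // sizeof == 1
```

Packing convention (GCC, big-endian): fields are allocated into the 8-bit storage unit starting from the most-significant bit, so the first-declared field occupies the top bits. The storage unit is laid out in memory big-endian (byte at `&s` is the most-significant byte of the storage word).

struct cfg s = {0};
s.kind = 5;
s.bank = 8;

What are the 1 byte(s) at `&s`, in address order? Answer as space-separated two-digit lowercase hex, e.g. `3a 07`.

a8

[5+:3] kind=5 & 0x7 = 0x5; word=0xa0
[0+:5] bank=8 & 0x1f = 0x8; word=0xa8
word = 0xa8 → big-endian bytes:
  [0]=0xa8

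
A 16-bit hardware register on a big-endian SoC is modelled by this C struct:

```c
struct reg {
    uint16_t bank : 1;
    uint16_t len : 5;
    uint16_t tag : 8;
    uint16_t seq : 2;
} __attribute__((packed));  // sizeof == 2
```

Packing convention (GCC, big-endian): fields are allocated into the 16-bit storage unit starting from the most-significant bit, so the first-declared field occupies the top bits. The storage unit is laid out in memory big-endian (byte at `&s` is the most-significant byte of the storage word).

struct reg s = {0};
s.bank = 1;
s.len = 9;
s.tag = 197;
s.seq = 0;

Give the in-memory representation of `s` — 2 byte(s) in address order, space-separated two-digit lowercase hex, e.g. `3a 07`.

a7 14

[15+:1] bank=1 & 0x1 = 0x1; word=0x8000
[10+:5] len=9 & 0x1f = 0x9; word=0xa400
[2+:8] tag=197 & 0xff = 0xc5; word=0xa714
[0+:2] seq=0 & 0x3 = 0x0; word=0xa714
word = 0xa714 → big-endian bytes:
  [0]=0xa7  [1]=0x14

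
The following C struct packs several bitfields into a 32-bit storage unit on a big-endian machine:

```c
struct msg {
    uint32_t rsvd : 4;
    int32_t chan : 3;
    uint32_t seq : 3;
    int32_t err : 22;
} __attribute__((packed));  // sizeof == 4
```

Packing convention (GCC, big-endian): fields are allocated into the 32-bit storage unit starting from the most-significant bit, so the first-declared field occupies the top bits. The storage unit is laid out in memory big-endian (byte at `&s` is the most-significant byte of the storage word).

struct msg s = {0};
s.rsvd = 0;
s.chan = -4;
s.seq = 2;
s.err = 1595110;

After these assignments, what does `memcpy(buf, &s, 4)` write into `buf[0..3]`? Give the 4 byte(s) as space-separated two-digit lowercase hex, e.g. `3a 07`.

08 98 56 e6

rsvd (4b) val=0 bits=0x0 at bit 28: 0x00000000
chan (3b) val=-4 bits=0x4 at bit 25: 0x08000000
seq (3b) val=2 bits=0x2 at bit 22: 0x08800000
err (22b) val=1595110 bits=0x1856e6 at bit 0: 0x089856e6
word = 0x089856e6 → big-endian bytes:
  [0]=0x08  [1]=0x98  [2]=0x56  [3]=0xe6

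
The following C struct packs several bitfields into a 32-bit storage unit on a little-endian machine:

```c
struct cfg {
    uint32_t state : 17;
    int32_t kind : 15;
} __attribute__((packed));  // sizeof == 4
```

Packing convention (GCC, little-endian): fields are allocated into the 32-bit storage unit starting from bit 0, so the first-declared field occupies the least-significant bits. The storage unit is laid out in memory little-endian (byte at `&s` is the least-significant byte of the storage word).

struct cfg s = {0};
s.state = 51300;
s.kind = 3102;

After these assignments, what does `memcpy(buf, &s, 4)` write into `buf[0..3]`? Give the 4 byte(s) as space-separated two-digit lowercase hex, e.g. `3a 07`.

[0+:17] state=51300 & 0x1ffff = 0xc864; word=0x0000c864
[17+:15] kind=3102 & 0x7fff = 0xc1e; word=0x183cc864
word = 0x183cc864 → little-endian bytes:
  [0]=0x64  [1]=0xc8  [2]=0x3c  [3]=0x18

64 c8 3c 18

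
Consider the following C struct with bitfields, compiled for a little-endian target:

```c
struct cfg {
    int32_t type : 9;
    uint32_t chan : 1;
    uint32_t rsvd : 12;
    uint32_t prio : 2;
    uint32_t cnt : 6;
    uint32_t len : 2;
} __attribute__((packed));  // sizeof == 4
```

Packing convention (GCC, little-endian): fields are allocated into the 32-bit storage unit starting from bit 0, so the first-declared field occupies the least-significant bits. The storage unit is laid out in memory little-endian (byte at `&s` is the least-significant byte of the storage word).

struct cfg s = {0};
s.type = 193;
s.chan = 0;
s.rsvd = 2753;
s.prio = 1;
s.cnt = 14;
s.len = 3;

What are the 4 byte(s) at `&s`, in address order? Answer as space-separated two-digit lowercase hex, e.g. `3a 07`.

c1 04 6b ce

[0+:9] type=193 & 0x1ff = 0xc1; word=0x000000c1
[9+:1] chan=0 & 0x1 = 0x0; word=0x000000c1
[10+:12] rsvd=2753 & 0xfff = 0xac1; word=0x002b04c1
[22+:2] prio=1 & 0x3 = 0x1; word=0x006b04c1
[24+:6] cnt=14 & 0x3f = 0xe; word=0x0e6b04c1
[30+:2] len=3 & 0x3 = 0x3; word=0xce6b04c1
word = 0xce6b04c1 → little-endian bytes:
  [0]=0xc1  [1]=0x04  [2]=0x6b  [3]=0xce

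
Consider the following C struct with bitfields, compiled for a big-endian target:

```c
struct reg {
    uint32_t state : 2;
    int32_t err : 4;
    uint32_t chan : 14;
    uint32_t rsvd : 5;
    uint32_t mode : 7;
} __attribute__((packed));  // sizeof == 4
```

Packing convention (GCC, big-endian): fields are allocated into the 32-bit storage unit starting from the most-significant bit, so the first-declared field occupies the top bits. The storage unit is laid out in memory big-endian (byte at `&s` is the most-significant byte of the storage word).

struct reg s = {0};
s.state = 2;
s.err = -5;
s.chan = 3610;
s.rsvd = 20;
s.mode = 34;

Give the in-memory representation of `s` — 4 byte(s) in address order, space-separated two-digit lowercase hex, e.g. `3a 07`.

ac e1 aa 22

state (2b) val=2 bits=0x2 at bit 30: 0x80000000
err (4b) val=-5 bits=0xb at bit 26: 0xac000000
chan (14b) val=3610 bits=0xe1a at bit 12: 0xace1a000
rsvd (5b) val=20 bits=0x14 at bit 7: 0xace1aa00
mode (7b) val=34 bits=0x22 at bit 0: 0xace1aa22
word = 0xace1aa22 → big-endian bytes:
  [0]=0xac  [1]=0xe1  [2]=0xaa  [3]=0x22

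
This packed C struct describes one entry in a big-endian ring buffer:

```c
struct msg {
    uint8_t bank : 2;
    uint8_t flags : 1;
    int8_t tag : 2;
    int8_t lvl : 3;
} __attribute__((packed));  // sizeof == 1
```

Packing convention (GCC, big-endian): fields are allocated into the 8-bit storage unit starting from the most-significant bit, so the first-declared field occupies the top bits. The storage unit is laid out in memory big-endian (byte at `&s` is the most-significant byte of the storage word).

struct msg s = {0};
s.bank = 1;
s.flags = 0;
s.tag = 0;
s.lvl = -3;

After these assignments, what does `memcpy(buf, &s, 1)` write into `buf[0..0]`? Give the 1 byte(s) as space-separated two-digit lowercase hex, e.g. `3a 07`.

45

bank:2 = 1 → 0x1 << 6 → word 0x40
flags:1 = 0 → 0x0 << 5 → word 0x40
tag:2 = 0 → 0x0 << 3 → word 0x40
lvl:3 = -3 → 0x5 << 0 → word 0x45
word = 0x45 → big-endian bytes:
  [0]=0x45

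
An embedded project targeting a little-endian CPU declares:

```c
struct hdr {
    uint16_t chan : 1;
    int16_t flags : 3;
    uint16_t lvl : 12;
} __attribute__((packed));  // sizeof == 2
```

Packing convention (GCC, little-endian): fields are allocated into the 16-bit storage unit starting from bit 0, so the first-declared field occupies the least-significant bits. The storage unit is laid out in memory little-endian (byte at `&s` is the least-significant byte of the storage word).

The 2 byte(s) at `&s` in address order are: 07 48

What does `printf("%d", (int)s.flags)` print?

[0]=0x07 [1]=0x48 (little-endian) → word 0x4807
chan [0+:1] = (word>>0) & 0x1 = 1
flags [1+:3] = (word>>1) & 0x7 = 3  ←
lvl [4+:12] = (word>>4) & 0xfff = 1152
flags signed 3b, MSB=0: value = 3

3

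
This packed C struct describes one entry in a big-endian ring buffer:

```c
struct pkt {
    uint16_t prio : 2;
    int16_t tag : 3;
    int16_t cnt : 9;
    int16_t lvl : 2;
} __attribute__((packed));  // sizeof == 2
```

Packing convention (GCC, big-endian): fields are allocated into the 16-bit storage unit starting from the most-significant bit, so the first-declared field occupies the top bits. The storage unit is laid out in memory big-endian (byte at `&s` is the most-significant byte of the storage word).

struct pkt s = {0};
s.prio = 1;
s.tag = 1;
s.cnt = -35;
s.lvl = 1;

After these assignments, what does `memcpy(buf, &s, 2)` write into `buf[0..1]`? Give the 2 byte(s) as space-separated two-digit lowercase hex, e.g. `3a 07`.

prio (2b) val=1 bits=0x1 at bit 14: 0x4000
tag (3b) val=1 bits=0x1 at bit 11: 0x4800
cnt (9b) val=-35 bits=0x1dd at bit 2: 0x4f74
lvl (2b) val=1 bits=0x1 at bit 0: 0x4f75
word = 0x4f75 → big-endian bytes:
  [0]=0x4f  [1]=0x75

4f 75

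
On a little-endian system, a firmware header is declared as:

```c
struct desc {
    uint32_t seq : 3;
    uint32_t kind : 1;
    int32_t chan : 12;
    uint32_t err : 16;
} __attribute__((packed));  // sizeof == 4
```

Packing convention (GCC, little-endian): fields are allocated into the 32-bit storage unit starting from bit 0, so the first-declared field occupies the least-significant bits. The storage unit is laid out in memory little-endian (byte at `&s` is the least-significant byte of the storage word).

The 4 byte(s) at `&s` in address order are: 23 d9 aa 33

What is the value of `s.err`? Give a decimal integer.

[0]=0x23 [1]=0xd9 [2]=0xaa [3]=0x33 (little-endian) → word 0x33aad923
seq:3 @ bit 0 → (0x33aad923>>0)&0x7 = 0x3
kind:1 @ bit 3 → (0x33aad923>>3)&0x1 = 0x0
chan:12 @ bit 4 → (0x33aad923>>4)&0xfff = 0xd92
err:16 @ bit 16 → (0x33aad923>>16)&0xffff = 0x33aa  ←

13226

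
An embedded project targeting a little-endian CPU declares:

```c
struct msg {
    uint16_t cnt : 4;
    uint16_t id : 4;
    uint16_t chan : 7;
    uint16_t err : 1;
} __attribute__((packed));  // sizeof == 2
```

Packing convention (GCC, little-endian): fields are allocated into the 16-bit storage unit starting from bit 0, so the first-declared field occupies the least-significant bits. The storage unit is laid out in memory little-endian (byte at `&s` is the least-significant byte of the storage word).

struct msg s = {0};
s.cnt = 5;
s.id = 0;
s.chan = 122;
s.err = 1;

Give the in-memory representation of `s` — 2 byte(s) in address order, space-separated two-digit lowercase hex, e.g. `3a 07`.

05 fa

[0+:4] cnt=5 & 0xf = 0x5; word=0x0005
[4+:4] id=0 & 0xf = 0x0; word=0x0005
[8+:7] chan=122 & 0x7f = 0x7a; word=0x7a05
[15+:1] err=1 & 0x1 = 0x1; word=0xfa05
word = 0xfa05 → little-endian bytes:
  [0]=0x05  [1]=0xfa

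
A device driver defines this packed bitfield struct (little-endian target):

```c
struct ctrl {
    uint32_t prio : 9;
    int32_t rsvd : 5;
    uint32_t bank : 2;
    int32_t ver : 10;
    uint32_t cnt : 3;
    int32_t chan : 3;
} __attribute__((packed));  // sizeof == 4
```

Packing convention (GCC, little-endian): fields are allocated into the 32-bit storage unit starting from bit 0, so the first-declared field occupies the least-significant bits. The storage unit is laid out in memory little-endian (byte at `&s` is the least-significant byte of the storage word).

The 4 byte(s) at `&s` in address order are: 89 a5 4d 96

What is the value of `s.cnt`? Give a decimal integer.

[0]=0x89 [1]=0xa5 [2]=0x4d [3]=0x96 (little-endian) → word 0x964da589
prio:9 @ bit 0 → (0x964da589>>0)&0x1ff = 0x189
rsvd:5 @ bit 9 → (0x964da589>>9)&0x1f = 0x12
bank:2 @ bit 14 → (0x964da589>>14)&0x3 = 0x2
ver:10 @ bit 16 → (0x964da589>>16)&0x3ff = 0x24d
cnt:3 @ bit 26 → (0x964da589>>26)&0x7 = 0x5  ←
chan:3 @ bit 29 → (0x964da589>>29)&0x7 = 0x4

5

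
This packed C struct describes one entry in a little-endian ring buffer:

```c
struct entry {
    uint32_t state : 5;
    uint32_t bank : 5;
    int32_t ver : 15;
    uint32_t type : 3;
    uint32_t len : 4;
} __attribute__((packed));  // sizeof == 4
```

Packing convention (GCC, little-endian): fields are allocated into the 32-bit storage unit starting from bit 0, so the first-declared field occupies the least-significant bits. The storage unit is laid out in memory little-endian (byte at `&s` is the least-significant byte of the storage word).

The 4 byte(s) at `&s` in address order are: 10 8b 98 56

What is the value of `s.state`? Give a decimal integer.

[0]=0x10 [1]=0x8b [2]=0x98 [3]=0x56 (little-endian) → word 0x56988b10
state [0+:5] = (word>>0) & 0x1f = 16  ←
bank [5+:5] = (word>>5) & 0x1f = 24
ver [10+:15] = (word>>10) & 0x7fff = 9762
type [25+:3] = (word>>25) & 0x7 = 3
len [28+:4] = (word>>28) & 0xf = 5

16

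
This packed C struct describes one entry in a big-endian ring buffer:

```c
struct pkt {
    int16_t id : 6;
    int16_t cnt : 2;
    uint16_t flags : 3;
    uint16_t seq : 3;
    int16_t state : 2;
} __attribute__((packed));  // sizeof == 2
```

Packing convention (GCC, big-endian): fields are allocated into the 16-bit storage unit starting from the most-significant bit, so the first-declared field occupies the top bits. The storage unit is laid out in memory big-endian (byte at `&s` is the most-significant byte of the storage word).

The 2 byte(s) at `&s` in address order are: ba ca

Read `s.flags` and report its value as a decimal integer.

[0]=0xba [1]=0xca (big-endian) → word 0xbaca
id [10+:6] = (word>>10) & 0x3f = 46
cnt [8+:2] = (word>>8) & 0x3 = 2
flags [5+:3] = (word>>5) & 0x7 = 6  ←
seq [2+:3] = (word>>2) & 0x7 = 2
state [0+:2] = (word>>0) & 0x3 = 2

6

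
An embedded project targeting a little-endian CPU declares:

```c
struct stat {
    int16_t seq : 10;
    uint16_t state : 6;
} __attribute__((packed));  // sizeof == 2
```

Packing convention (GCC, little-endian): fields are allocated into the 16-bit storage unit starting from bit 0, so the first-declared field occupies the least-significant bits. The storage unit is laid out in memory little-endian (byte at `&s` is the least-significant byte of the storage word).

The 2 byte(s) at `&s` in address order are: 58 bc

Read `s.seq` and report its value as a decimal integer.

[0]=0x58 [1]=0xbc (little-endian) → word 0xbc58
seq:10 @ bit 0 → (0xbc58>>0)&0x3ff = 0x58  ←
state:6 @ bit 10 → (0xbc58>>10)&0x3f = 0x2f
seq signed 10b, MSB=0: value = 88

88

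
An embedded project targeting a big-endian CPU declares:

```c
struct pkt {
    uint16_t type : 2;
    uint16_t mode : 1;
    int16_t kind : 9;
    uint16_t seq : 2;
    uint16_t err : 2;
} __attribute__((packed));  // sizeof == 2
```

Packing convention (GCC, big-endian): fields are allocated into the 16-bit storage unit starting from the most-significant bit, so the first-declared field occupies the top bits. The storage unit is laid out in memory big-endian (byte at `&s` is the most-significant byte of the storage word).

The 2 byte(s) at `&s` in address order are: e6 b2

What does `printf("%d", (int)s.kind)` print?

[0]=0xe6 [1]=0xb2 (big-endian) → word 0xe6b2
type:2 @ bit 14 → (0xe6b2>>14)&0x3 = 0x3
mode:1 @ bit 13 → (0xe6b2>>13)&0x1 = 0x1
kind:9 @ bit 4 → (0xe6b2>>4)&0x1ff = 0x6b  ←
seq:2 @ bit 2 → (0xe6b2>>2)&0x3 = 0x0
err:2 @ bit 0 → (0xe6b2>>0)&0x3 = 0x2
kind signed 9b, MSB=0: value = 107

107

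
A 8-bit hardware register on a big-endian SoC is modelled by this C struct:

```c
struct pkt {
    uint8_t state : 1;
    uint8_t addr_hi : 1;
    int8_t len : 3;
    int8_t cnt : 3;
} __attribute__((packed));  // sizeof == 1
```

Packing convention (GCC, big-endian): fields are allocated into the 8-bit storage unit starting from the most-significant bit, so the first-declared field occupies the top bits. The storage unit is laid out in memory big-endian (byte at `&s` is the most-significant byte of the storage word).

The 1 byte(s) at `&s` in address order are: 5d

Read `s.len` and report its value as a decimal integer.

[0]=0x5d (big-endian) → word 0x5d
state:1 @ bit 7 → (0x5d>>7)&0x1 = 0x0
addr_hi:1 @ bit 6 → (0x5d>>6)&0x1 = 0x1
len:3 @ bit 3 → (0x5d>>3)&0x7 = 0x3  ←
cnt:3 @ bit 0 → (0x5d>>0)&0x7 = 0x5
len signed 3b, MSB=0: value = 3

3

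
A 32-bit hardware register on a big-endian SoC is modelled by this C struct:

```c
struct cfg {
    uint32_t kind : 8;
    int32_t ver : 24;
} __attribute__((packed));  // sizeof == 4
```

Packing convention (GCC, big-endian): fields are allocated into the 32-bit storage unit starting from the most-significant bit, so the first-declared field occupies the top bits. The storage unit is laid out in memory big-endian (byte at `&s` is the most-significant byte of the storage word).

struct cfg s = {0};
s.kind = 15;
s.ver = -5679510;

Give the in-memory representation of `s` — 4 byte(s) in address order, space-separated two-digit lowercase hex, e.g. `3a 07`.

0f a9 56 6a

kind (8b) val=15 bits=0xf at bit 24: 0x0f000000
ver (24b) val=-5679510 bits=0xa9566a at bit 0: 0x0fa9566a
word = 0x0fa9566a → big-endian bytes:
  [0]=0x0f  [1]=0xa9  [2]=0x56  [3]=0x6a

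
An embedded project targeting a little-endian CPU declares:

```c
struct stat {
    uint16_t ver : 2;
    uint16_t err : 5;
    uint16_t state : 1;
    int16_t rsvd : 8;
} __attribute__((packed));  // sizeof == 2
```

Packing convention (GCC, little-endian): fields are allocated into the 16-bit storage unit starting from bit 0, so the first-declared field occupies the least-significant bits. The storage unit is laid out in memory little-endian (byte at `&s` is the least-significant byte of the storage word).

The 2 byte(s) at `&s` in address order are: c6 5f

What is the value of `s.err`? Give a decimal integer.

17

[0]=0xc6 [1]=0x5f (little-endian) → word 0x5fc6
ver [0+:2] = (word>>0) & 0x3 = 2
err [2+:5] = (word>>2) & 0x1f = 17  ←
state [7+:1] = (word>>7) & 0x1 = 1
rsvd [8+:8] = (word>>8) & 0xff = 95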